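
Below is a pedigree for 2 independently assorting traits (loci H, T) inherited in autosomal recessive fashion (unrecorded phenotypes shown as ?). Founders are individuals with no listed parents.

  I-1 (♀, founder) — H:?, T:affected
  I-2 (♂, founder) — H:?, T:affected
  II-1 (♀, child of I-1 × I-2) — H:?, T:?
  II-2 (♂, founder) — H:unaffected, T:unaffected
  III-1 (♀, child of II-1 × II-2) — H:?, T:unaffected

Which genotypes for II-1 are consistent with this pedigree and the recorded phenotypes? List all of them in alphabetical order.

H/I-1 ? ·: HH|Hh|hh
H/I-2 ? ·: HH|Hh|hh
H/II-1 ? I-1×I-2: HH|Hh|hh
H/II-2 un ·: HH|Hh
H/III-1 ? II-1×II-2: HH|Hh|hh
⇒ H over [I-1,I-2,II-1,II-2,III-1]: 59 consistent
T/I-1 aff ·: tt
T/I-2 aff ·: tt
T/II-1 ? I-1×I-2: tt
T/II-2 un ·: TT|Tt
T/III-1 un II-1×II-2: Tt
⇒ T over [I-1,I-2,II-1,II-2,III-1]: 2 consistent

II-1 ∈ {HH tt, Hh tt, hh tt}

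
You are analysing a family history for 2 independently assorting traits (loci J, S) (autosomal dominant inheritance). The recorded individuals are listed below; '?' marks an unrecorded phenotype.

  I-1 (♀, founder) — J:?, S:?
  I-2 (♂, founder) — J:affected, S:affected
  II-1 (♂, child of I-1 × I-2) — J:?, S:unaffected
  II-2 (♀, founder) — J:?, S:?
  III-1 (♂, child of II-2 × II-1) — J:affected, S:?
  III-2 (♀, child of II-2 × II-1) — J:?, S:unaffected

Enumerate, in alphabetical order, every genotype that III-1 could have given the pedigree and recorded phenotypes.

J/I-1 ? ·: jj|Jj|JJ
J/I-2 aff ·: Jj|JJ
J/II-1 ? I-1×I-2: jj|Jj|JJ
J/II-2 ? ·: jj|Jj|JJ
J/III-1 aff II-2×II-1: Jj|JJ
J/III-2 ? II-2×II-1: jj|Jj|JJ
⇒ J over [I-1,I-2,II-1,II-2,III-1,III-2]: 90 consistent
S/I-1 ? ·: ss|Ss
S/I-2 aff ·: Ss
S/II-1 un I-1×I-2: ss
S/II-2 ? ·: ss|Ss
S/III-1 ? II-2×II-1: ss|Ss
S/III-2 un II-2×II-1: ss
⇒ S over [I-1,I-2,II-1,II-2,III-1,III-2]: 6 consistent

III-1 ∈ {JJ Ss, JJ ss, Jj Ss, Jj ss}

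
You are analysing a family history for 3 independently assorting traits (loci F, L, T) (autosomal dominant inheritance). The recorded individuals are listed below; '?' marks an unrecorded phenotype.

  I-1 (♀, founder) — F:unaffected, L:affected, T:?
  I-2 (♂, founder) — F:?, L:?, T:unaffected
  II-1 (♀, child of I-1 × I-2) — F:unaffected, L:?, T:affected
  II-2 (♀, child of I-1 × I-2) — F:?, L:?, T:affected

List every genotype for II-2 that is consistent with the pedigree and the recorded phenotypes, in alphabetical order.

F/I-1 un ·: ff
F/I-2 ? ·: ff|Ff
F/II-1 un I-1×I-2: ff
F/II-2 ? I-1×I-2: ff|Ff
⇒ F over [I-1,I-2,II-1,II-2]: 3 consistent
L/I-1 aff ·: Ll|LL
L/I-2 ? ·: ll|Ll|LL
L/II-1 ? I-1×I-2: ll|Ll|LL
L/II-2 ? I-1×I-2: ll|Ll|LL
⇒ L over [I-1,I-2,II-1,II-2]: 23 consistent
T/I-1 ? ·: Tt|TT
T/I-2 un ·: tt
T/II-1 aff I-1×I-2: Tt
T/II-2 aff I-1×I-2: Tt
⇒ T over [I-1,I-2,II-1,II-2]: 2 consistent

II-2 ∈ {Ff LL Tt, Ff Ll Tt, Ff ll Tt, ff LL Tt, ff Ll Tt, ff ll Tt}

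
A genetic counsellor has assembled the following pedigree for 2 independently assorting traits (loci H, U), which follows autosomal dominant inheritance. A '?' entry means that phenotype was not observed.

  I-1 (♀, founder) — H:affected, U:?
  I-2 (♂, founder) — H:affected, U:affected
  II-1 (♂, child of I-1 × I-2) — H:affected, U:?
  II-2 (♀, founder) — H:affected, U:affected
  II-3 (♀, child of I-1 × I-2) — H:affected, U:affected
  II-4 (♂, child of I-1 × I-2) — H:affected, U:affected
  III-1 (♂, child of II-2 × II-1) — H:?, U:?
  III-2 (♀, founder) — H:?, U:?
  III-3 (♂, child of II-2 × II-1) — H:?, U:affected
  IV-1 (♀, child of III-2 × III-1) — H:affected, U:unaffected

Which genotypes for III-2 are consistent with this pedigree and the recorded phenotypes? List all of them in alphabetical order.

H/I-1 aff ·: Hh|HH
H/I-2 aff ·: Hh|HH
H/II-1 aff I-1×I-2: Hh|HH
H/II-2 aff ·: Hh|HH
H/II-3 aff I-1×I-2: Hh|HH
H/II-4 aff I-1×I-2: Hh|HH
H/III-1 ? II-2×II-1: hh|Hh|HH
H/III-2 ? ·: hh|Hh|HH
H/III-3 ? II-2×II-1: hh|Hh|HH
H/IV-1 aff III-2×III-1: Hh|HH
⇒ H over [I-1,I-2,II-1,II-2,II-3,II-4,III-1,III-2,III-3,IV-1]: 898 consistent
U/I-1 ? ·: uu|Uu|UU
U/I-2 aff ·: Uu|UU
U/II-1 ? I-1×I-2: uu|Uu|UU
U/II-2 aff ·: Uu|UU
U/II-3 aff I-1×I-2: Uu|UU
U/II-4 aff I-1×I-2: Uu|UU
U/III-1 ? II-2×II-1: uu|Uu
U/III-2 ? ·: uu|Uu
U/III-3 aff II-2×II-1: Uu|UU
U/IV-1 un III-2×III-1: uu
⇒ U over [I-1,I-2,II-1,II-2,II-3,II-4,III-1,III-2,III-3,IV-1]: 250 consistent

III-2 ∈ {HH Uu, HH uu, Hh Uu, Hh uu, hh Uu, hh uu}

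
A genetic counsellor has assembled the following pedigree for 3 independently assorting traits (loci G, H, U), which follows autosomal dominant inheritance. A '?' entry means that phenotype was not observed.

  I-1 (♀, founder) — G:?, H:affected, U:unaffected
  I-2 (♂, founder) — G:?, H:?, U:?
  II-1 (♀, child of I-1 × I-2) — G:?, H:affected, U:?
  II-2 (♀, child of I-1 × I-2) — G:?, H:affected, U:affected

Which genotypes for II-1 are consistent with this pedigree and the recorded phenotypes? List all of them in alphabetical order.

II-1 ∈ {GG HH Uu, GG HH uu, GG Hh Uu, GG Hh uu, Gg HH Uu, Gg HH uu, Gg Hh Uu, Gg Hh uu, gg HH Uu, gg HH uu, gg Hh Uu, gg Hh uu}

G/I-1 ? ·: gg|Gg|GG
G/I-2 ? ·: gg|Gg|GG
G/II-1 ? I-1×I-2: gg|Gg|GG
G/II-2 ? I-1×I-2: gg|Gg|GG
⇒ G over [I-1,I-2,II-1,II-2]: 29 consistent
H/I-1 aff ·: Hh|HH
H/I-2 ? ·: hh|Hh|HH
H/II-1 aff I-1×I-2: Hh|HH
H/II-2 aff I-1×I-2: Hh|HH
⇒ H over [I-1,I-2,II-1,II-2]: 15 consistent
U/I-1 un ·: uu
U/I-2 ? ·: Uu|UU
U/II-1 ? I-1×I-2: uu|Uu
U/II-2 aff I-1×I-2: Uu
⇒ U over [I-1,I-2,II-1,II-2]: 3 consistent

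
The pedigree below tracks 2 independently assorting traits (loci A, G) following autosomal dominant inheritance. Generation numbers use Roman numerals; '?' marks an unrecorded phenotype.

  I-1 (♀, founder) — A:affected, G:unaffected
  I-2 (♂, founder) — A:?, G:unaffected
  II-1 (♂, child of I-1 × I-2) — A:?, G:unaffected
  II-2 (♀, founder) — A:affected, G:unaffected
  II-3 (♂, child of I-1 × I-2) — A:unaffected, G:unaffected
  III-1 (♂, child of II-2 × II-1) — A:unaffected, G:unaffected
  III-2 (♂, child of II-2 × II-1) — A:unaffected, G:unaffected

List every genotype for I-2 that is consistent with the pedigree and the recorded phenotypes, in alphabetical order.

A/I-1 aff ·: Aa
A/I-2 ? ·: aa|Aa
A/II-1 ? I-1×I-2: aa|Aa
A/II-2 aff ·: Aa
A/II-3 un I-1×I-2: aa
A/III-1 un II-2×II-1: aa
A/III-2 un II-2×II-1: aa
⇒ A over [I-1,I-2,II-1,II-2,II-3,III-1,III-2]: 4 consistent
G/I-1 un ·: gg
G/I-2 un ·: gg
G/II-1 un I-1×I-2: gg
G/II-2 un ·: gg
G/II-3 un I-1×I-2: gg
G/III-1 un II-2×II-1: gg
G/III-2 un II-2×II-1: gg
⇒ G over [I-1,I-2,II-1,II-2,II-3,III-1,III-2]: 1 consistent

I-2 ∈ {Aa gg, aa gg}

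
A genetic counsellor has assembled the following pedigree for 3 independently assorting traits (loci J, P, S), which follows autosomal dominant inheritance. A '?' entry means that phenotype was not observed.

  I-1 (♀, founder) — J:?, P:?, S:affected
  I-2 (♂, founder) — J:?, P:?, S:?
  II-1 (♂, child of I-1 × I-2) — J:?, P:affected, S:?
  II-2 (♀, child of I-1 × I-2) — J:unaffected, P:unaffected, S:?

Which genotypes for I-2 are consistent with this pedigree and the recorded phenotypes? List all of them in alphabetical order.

J/I-1 ? ·: jj|Jj
J/I-2 ? ·: jj|Jj
J/II-1 ? I-1×I-2: jj|Jj|JJ
J/II-2 un I-1×I-2: jj
⇒ J over [I-1,I-2,II-1,II-2]: 8 consistent
P/I-1 ? ·: pp|Pp
P/I-2 ? ·: pp|Pp
P/II-1 aff I-1×I-2: Pp|PP
P/II-2 un I-1×I-2: pp
⇒ P over [I-1,I-2,II-1,II-2]: 4 consistent
S/I-1 aff ·: Ss|SS
S/I-2 ? ·: ss|Ss|SS
S/II-1 ? I-1×I-2: ss|Ss|SS
S/II-2 ? I-1×I-2: ss|Ss|SS
⇒ S over [I-1,I-2,II-1,II-2]: 23 consistent

I-2 ∈ {Jj Pp SS, Jj Pp Ss, Jj Pp ss, Jj pp SS, Jj pp Ss, Jj pp ss, jj Pp SS, jj Pp Ss, jj Pp ss, jj pp SS, jj pp Ss, jj pp ss}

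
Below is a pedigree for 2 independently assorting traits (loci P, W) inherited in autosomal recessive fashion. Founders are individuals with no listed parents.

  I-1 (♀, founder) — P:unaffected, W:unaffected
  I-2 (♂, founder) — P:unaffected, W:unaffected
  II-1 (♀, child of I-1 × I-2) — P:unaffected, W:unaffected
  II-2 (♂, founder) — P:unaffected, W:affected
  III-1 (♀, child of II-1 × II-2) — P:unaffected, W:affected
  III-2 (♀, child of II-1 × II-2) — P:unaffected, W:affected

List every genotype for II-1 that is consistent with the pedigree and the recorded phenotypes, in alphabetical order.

II-1 ∈ {PP Ww, Pp Ww}

P/I-1 un ·: PP|Pp
P/I-2 un ·: PP|Pp
P/II-1 un I-1×I-2: PP|Pp
P/II-2 un ·: PP|Pp
P/III-1 un II-1×II-2: PP|Pp
P/III-2 un II-1×II-2: PP|Pp
⇒ P over [I-1,I-2,II-1,II-2,III-1,III-2]: 44 consistent
W/I-1 un ·: WW|Ww
W/I-2 un ·: WW|Ww
W/II-1 un I-1×I-2: Ww
W/II-2 aff ·: ww
W/III-1 aff II-1×II-2: ww
W/III-2 aff II-1×II-2: ww
⇒ W over [I-1,I-2,II-1,II-2,III-1,III-2]: 3 consistent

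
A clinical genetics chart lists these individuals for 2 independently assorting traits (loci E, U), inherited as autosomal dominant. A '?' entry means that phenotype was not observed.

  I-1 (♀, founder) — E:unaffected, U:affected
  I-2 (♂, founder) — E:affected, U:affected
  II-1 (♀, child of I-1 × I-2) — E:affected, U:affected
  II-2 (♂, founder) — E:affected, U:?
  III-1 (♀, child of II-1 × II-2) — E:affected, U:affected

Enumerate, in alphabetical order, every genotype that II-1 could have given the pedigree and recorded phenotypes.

II-1 ∈ {Ee UU, Ee Uu}

E/I-1 un ·: ee
E/I-2 aff ·: Ee|EE
E/II-1 aff I-1×I-2: Ee
E/II-2 aff ·: Ee|EE
E/III-1 aff II-1×II-2: Ee|EE
⇒ E over [I-1,I-2,II-1,II-2,III-1]: 8 consistent
U/I-1 aff ·: Uu|UU
U/I-2 aff ·: Uu|UU
U/II-1 aff I-1×I-2: Uu|UU
U/II-2 ? ·: uu|Uu|UU
U/III-1 aff II-1×II-2: Uu|UU
⇒ U over [I-1,I-2,II-1,II-2,III-1]: 31 consistent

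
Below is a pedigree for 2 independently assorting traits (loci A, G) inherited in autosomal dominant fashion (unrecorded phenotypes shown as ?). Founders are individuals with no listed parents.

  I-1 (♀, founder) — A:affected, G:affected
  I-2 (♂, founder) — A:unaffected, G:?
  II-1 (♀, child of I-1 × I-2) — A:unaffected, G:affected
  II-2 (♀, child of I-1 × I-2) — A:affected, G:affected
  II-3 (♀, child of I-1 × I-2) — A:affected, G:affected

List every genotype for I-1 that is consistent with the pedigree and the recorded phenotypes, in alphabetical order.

I-1 ∈ {Aa GG, Aa Gg}

A/I-1 aff ·: Aa
A/I-2 un ·: aa
A/II-1 un I-1×I-2: aa
A/II-2 aff I-1×I-2: Aa
A/II-3 aff I-1×I-2: Aa
⇒ A over [I-1,I-2,II-1,II-2,II-3]: 1 consistent
G/I-1 aff ·: Gg|GG
G/I-2 ? ·: gg|Gg|GG
G/II-1 aff I-1×I-2: Gg|GG
G/II-2 aff I-1×I-2: Gg|GG
G/II-3 aff I-1×I-2: Gg|GG
⇒ G over [I-1,I-2,II-1,II-2,II-3]: 27 consistent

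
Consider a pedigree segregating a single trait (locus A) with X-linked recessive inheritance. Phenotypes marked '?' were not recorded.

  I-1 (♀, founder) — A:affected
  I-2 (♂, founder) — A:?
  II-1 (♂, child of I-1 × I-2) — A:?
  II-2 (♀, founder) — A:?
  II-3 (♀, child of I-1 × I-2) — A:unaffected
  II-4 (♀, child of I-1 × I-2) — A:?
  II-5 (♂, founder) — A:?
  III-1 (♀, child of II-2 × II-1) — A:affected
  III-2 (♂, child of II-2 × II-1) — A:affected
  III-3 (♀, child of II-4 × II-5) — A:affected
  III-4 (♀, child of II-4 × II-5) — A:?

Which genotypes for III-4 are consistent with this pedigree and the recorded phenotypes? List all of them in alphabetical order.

A/I-1 aff ·: X^aX^a
A/I-2 ? ·: X^AY
A/II-1 ? I-1×I-2: X^aY
A/II-2 ? ·: X^AX^a|X^aX^a
A/II-3 un I-1×I-2: X^AX^a
A/II-4 ? I-1×I-2: X^AX^a
A/II-5 ? ·: X^aY
A/III-1 aff II-2×II-1: X^aX^a
A/III-2 aff II-2×II-1: X^aY
A/III-3 aff II-4×II-5: X^aX^a
A/III-4 ? II-4×II-5: X^AX^a|X^aX^a
⇒ A over [I-1,I-2,II-1,II-2,II-3,II-4,II-5,III-1,III-2,III-3,III-4]: 4 consistent

III-4 ∈ {X^AX^a, X^aX^a}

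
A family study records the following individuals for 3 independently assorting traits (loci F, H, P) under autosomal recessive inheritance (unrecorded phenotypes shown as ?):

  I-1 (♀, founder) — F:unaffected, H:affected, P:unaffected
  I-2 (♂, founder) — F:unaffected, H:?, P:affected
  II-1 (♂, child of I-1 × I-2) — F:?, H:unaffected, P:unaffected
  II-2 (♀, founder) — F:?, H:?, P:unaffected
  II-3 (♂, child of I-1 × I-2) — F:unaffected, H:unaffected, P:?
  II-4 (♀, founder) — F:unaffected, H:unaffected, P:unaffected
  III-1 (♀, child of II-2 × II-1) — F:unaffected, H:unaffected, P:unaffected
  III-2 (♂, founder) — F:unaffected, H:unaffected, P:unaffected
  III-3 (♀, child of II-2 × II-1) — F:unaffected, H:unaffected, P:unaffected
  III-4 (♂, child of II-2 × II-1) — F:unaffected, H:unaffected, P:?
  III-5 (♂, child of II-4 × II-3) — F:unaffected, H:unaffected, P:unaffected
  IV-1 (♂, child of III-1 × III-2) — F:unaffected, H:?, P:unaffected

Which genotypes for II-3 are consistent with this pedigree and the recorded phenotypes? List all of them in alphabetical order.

F/I-1 un ·: FF|Ff
F/I-2 un ·: FF|Ff
F/II-1 ? I-1×I-2: FF|Ff|ff
F/II-2 ? ·: FF|Ff|ff
F/II-3 un I-1×I-2: FF|Ff
F/II-4 un ·: FF|Ff
F/III-1 un II-2×II-1: FF|Ff
F/III-2 un ·: FF|Ff
F/III-3 un II-2×II-1: FF|Ff
F/III-4 un II-2×II-1: FF|Ff
F/III-5 un II-4×II-3: FF|Ff
F/IV-1 un III-1×III-2: FF|Ff
⇒ F over [I-1,I-2,II-1,II-2,II-3,II-4,III-1,III-2,III-3,III-4,III-5,IV-1]: 2156 consistent
H/I-1 aff ·: hh
H/I-2 ? ·: HH|Hh
H/II-1 un I-1×I-2: Hh
H/II-2 ? ·: HH|Hh|hh
H/II-3 un I-1×I-2: Hh
H/II-4 un ·: HH|Hh
H/III-1 un II-2×II-1: HH|Hh
H/III-2 un ·: HH|Hh
H/III-3 un II-2×II-1: HH|Hh
H/III-4 un II-2×II-1: HH|Hh
H/III-5 un II-4×II-3: HH|Hh
H/IV-1 ? III-1×III-2: HH|Hh|hh
⇒ H over [I-1,I-2,II-1,II-2,II-3,II-4,III-1,III-2,III-3,III-4,III-5,IV-1]: 552 consistent
P/I-1 un ·: PP|Pp
P/I-2 aff ·: pp
P/II-1 un I-1×I-2: Pp
P/II-2 un ·: PP|Pp
P/II-3 ? I-1×I-2: Pp|pp
P/II-4 un ·: PP|Pp
P/III-1 un II-2×II-1: PP|Pp
P/III-2 un ·: PP|Pp
P/III-3 un II-2×II-1: PP|Pp
P/III-4 ? II-2×II-1: PP|Pp|pp
P/III-5 un II-4×II-3: PP|Pp
P/IV-1 un III-1×III-2: PP|Pp
⇒ P over [I-1,I-2,II-1,II-2,II-3,II-4,III-1,III-2,III-3,III-4,III-5,IV-1]: 700 consistent

II-3 ∈ {FF Hh Pp, FF Hh pp, Ff Hh Pp, Ff Hh pp}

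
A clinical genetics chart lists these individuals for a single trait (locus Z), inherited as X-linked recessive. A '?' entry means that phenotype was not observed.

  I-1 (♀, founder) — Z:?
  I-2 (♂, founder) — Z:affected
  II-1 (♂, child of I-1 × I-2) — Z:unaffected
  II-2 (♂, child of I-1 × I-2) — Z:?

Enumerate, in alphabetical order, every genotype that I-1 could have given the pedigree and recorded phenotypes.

Z/I-1 ? ·: X^ZX^Z|X^ZX^z
Z/I-2 aff ·: X^zY
Z/II-1 un I-1×I-2: X^ZY
Z/II-2 ? I-1×I-2: X^ZY|X^zY
⇒ Z over [I-1,I-2,II-1,II-2]: 3 consistent

I-1 ∈ {X^ZX^Z, X^ZX^z}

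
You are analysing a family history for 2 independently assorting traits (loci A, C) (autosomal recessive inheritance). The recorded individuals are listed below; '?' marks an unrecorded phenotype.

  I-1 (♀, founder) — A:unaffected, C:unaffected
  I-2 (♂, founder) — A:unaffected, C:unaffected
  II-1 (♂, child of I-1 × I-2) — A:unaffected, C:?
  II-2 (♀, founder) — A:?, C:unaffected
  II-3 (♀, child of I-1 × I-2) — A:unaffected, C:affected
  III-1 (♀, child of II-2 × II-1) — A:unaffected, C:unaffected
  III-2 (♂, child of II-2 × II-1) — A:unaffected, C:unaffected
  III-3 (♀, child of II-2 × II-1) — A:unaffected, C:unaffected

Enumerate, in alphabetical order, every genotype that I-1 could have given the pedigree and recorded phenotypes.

I-1 ∈ {AA Cc, Aa Cc}

A/I-1 un ·: AA|Aa
A/I-2 un ·: AA|Aa
A/II-1 un I-1×I-2: AA|Aa
A/II-2 ? ·: AA|Aa|aa
A/II-3 un I-1×I-2: AA|Aa
A/III-1 un II-2×II-1: AA|Aa
A/III-2 un II-2×II-1: AA|Aa
A/III-3 un II-2×II-1: AA|Aa
⇒ A over [I-1,I-2,II-1,II-2,II-3,III-1,III-2,III-3]: 172 consistent
C/I-1 un ·: Cc
C/I-2 un ·: Cc
C/II-1 ? I-1×I-2: CC|Cc|cc
C/II-2 un ·: CC|Cc
C/II-3 aff I-1×I-2: cc
C/III-1 un II-2×II-1: CC|Cc
C/III-2 un II-2×II-1: CC|Cc
C/III-3 un II-2×II-1: CC|Cc
⇒ C over [I-1,I-2,II-1,II-2,II-3,III-1,III-2,III-3]: 27 consistent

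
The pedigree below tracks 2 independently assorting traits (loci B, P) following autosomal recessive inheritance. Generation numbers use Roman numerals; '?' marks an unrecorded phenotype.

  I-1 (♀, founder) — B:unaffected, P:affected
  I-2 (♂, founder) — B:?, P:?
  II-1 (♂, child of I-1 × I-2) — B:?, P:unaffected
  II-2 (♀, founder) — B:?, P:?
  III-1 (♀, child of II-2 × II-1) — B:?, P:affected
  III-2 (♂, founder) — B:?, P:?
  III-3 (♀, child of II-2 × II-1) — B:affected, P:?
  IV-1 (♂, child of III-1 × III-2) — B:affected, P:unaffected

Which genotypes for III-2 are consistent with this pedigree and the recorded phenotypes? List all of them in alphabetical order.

III-2 ∈ {Bb PP, Bb Pp, bb PP, bb Pp}

B/I-1 un ·: BB|Bb
B/I-2 ? ·: BB|Bb|bb
B/II-1 ? I-1×I-2: Bb|bb
B/II-2 ? ·: Bb|bb
B/III-1 ? II-2×II-1: Bb|bb
B/III-2 ? ·: Bb|bb
B/III-3 aff II-2×II-1: bb
B/IV-1 aff III-1×III-2: bb
⇒ B over [I-1,I-2,II-1,II-2,III-1,III-2,III-3,IV-1]: 52 consistent
P/I-1 aff ·: pp
P/I-2 ? ·: PP|Pp
P/II-1 un I-1×I-2: Pp
P/II-2 ? ·: Pp|pp
P/III-1 aff II-2×II-1: pp
P/III-2 ? ·: PP|Pp
P/III-3 ? II-2×II-1: PP|Pp|pp
P/IV-1 un III-1×III-2: Pp
⇒ P over [I-1,I-2,II-1,II-2,III-1,III-2,III-3,IV-1]: 20 consistent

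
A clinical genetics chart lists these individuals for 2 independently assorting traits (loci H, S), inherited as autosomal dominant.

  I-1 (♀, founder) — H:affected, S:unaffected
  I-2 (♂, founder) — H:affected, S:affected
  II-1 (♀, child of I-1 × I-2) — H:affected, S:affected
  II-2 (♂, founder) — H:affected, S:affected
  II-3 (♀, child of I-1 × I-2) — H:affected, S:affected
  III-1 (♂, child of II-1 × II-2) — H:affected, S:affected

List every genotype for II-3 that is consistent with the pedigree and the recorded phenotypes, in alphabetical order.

H/I-1 aff ·: Hh|HH
H/I-2 aff ·: Hh|HH
H/II-1 aff I-1×I-2: Hh|HH
H/II-2 aff ·: Hh|HH
H/II-3 aff I-1×I-2: Hh|HH
H/III-1 aff II-1×II-2: Hh|HH
⇒ H over [I-1,I-2,II-1,II-2,II-3,III-1]: 45 consistent
S/I-1 un ·: ss
S/I-2 aff ·: Ss|SS
S/II-1 aff I-1×I-2: Ss
S/II-2 aff ·: Ss|SS
S/II-3 aff I-1×I-2: Ss
S/III-1 aff II-1×II-2: Ss|SS
⇒ S over [I-1,I-2,II-1,II-2,II-3,III-1]: 8 consistent

II-3 ∈ {HH Ss, Hh Ss}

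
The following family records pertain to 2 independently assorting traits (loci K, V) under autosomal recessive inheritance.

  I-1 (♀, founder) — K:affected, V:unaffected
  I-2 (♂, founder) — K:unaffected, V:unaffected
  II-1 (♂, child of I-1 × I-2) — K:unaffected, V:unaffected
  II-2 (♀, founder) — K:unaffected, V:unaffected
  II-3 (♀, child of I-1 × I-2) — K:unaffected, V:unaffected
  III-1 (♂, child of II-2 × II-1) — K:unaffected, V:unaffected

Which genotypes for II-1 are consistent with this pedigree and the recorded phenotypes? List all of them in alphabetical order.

II-1 ∈ {Kk VV, Kk Vv}

K/I-1 aff ·: kk
K/I-2 un ·: KK|Kk
K/II-1 un I-1×I-2: Kk
K/II-2 un ·: KK|Kk
K/II-3 un I-1×I-2: Kk
K/III-1 un II-2×II-1: KK|Kk
⇒ K over [I-1,I-2,II-1,II-2,II-3,III-1]: 8 consistent
V/I-1 un ·: VV|Vv
V/I-2 un ·: VV|Vv
V/II-1 un I-1×I-2: VV|Vv
V/II-2 un ·: VV|Vv
V/II-3 un I-1×I-2: VV|Vv
V/III-1 un II-2×II-1: VV|Vv
⇒ V over [I-1,I-2,II-1,II-2,II-3,III-1]: 45 consistent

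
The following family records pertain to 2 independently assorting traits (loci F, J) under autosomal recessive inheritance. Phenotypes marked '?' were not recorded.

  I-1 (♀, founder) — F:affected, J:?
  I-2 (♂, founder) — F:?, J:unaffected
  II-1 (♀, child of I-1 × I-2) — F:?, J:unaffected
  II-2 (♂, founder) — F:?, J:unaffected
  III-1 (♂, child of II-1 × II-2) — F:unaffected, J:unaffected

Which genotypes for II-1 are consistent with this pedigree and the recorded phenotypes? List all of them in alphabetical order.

F/I-1 aff ·: ff
F/I-2 ? ·: FF|Ff|ff
F/II-1 ? I-1×I-2: Ff|ff
F/II-2 ? ·: FF|Ff|ff
F/III-1 un II-1×II-2: FF|Ff
⇒ F over [I-1,I-2,II-1,II-2,III-1]: 14 consistent
J/I-1 ? ·: JJ|Jj|jj
J/I-2 un ·: JJ|Jj
J/II-1 un I-1×I-2: JJ|Jj
J/II-2 un ·: JJ|Jj
J/III-1 un II-1×II-2: JJ|Jj
⇒ J over [I-1,I-2,II-1,II-2,III-1]: 32 consistent

II-1 ∈ {Ff JJ, Ff Jj, ff JJ, ff Jj}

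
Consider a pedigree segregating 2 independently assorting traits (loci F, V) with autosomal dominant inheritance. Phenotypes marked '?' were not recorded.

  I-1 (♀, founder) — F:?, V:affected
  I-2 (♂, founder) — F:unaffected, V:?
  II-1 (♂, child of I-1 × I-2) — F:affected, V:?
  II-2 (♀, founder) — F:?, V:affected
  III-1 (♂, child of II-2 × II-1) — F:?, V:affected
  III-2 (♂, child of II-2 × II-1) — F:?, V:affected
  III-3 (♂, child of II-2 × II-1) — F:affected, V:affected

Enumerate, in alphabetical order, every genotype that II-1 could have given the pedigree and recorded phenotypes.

II-1 ∈ {Ff VV, Ff Vv, Ff vv}

F/I-1 ? ·: Ff|FF
F/I-2 un ·: ff
F/II-1 aff I-1×I-2: Ff
F/II-2 ? ·: ff|Ff|FF
F/III-1 ? II-2×II-1: ff|Ff|FF
F/III-2 ? II-2×II-1: ff|Ff|FF
F/III-3 aff II-2×II-1: Ff|FF
⇒ F over [I-1,I-2,II-1,II-2,III-1,III-2,III-3]: 60 consistent
V/I-1 aff ·: Vv|VV
V/I-2 ? ·: vv|Vv|VV
V/II-1 ? I-1×I-2: vv|Vv|VV
V/II-2 aff ·: Vv|VV
V/III-1 aff II-2×II-1: Vv|VV
V/III-2 aff II-2×II-1: Vv|VV
V/III-3 aff II-2×II-1: Vv|VV
⇒ V over [I-1,I-2,II-1,II-2,III-1,III-2,III-3]: 120 consistent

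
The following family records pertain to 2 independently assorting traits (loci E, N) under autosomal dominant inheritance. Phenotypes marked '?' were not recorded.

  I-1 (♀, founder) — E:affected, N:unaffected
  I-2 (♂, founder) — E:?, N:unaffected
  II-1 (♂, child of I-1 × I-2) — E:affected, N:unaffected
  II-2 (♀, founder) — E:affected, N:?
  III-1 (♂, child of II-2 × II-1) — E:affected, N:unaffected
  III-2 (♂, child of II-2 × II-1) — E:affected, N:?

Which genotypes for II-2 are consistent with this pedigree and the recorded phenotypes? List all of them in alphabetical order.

II-2 ∈ {EE Nn, EE nn, Ee Nn, Ee nn}

E/I-1 aff ·: Ee|EE
E/I-2 ? ·: ee|Ee|EE
E/II-1 aff I-1×I-2: Ee|EE
E/II-2 aff ·: Ee|EE
E/III-1 aff II-2×II-1: Ee|EE
E/III-2 aff II-2×II-1: Ee|EE
⇒ E over [I-1,I-2,II-1,II-2,III-1,III-2]: 60 consistent
N/I-1 un ·: nn
N/I-2 un ·: nn
N/II-1 un I-1×I-2: nn
N/II-2 ? ·: nn|Nn
N/III-1 un II-2×II-1: nn
N/III-2 ? II-2×II-1: nn|Nn
⇒ N over [I-1,I-2,II-1,II-2,III-1,III-2]: 3 consistent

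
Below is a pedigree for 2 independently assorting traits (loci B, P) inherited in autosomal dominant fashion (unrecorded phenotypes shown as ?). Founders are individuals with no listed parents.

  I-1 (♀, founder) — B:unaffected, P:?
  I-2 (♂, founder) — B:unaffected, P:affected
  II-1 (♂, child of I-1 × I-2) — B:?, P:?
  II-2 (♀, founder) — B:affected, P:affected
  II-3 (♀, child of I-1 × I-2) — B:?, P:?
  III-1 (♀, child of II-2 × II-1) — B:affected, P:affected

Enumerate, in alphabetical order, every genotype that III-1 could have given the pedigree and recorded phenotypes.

B/I-1 un ·: bb
B/I-2 un ·: bb
B/II-1 ? I-1×I-2: bb
B/II-2 aff ·: Bb|BB
B/II-3 ? I-1×I-2: bb
B/III-1 aff II-2×II-1: Bb
⇒ B over [I-1,I-2,II-1,II-2,II-3,III-1]: 2 consistent
P/I-1 ? ·: pp|Pp|PP
P/I-2 aff ·: Pp|PP
P/II-1 ? I-1×I-2: pp|Pp|PP
P/II-2 aff ·: Pp|PP
P/II-3 ? I-1×I-2: pp|Pp|PP
P/III-1 aff II-2×II-1: Pp|PP
⇒ P over [I-1,I-2,II-1,II-2,II-3,III-1]: 74 consistent

III-1 ∈ {Bb PP, Bb Pp}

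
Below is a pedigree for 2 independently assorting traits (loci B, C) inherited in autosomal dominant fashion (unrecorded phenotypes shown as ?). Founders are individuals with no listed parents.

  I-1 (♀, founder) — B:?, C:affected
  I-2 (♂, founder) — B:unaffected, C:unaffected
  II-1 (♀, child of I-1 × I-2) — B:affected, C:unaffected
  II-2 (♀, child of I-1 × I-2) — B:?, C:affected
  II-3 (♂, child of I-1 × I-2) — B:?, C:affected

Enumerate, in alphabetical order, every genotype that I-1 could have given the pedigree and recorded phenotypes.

I-1 ∈ {BB Cc, Bb Cc}

B/I-1 ? ·: Bb|BB
B/I-2 un ·: bb
B/II-1 aff I-1×I-2: Bb
B/II-2 ? I-1×I-2: bb|Bb
B/II-3 ? I-1×I-2: bb|Bb
⇒ B over [I-1,I-2,II-1,II-2,II-3]: 5 consistent
C/I-1 aff ·: Cc
C/I-2 un ·: cc
C/II-1 un I-1×I-2: cc
C/II-2 aff I-1×I-2: Cc
C/II-3 aff I-1×I-2: Cc
⇒ C over [I-1,I-2,II-1,II-2,II-3]: 1 consistent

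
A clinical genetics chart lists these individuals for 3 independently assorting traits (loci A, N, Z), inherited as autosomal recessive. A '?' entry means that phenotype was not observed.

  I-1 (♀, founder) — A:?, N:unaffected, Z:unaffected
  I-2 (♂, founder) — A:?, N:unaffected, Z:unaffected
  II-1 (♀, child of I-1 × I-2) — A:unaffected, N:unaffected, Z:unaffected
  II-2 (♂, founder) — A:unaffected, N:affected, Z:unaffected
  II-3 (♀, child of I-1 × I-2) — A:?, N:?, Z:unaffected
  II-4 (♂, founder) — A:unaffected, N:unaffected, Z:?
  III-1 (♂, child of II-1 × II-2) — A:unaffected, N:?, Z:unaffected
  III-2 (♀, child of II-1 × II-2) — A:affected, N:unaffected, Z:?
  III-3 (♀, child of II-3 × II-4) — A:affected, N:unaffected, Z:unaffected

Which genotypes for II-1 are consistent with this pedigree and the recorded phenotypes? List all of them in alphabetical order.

A/I-1 ? ·: AA|Aa|aa
A/I-2 ? ·: AA|Aa|aa
A/II-1 un I-1×I-2: Aa
A/II-2 un ·: Aa
A/II-3 ? I-1×I-2: Aa|aa
A/II-4 un ·: Aa
A/III-1 un II-1×II-2: AA|Aa
A/III-2 aff II-1×II-2: aa
A/III-3 aff II-3×II-4: aa
⇒ A over [I-1,I-2,II-1,II-2,II-3,II-4,III-1,III-2,III-3]: 20 consistent
N/I-1 un ·: NN|Nn
N/I-2 un ·: NN|Nn
N/II-1 un I-1×I-2: NN|Nn
N/II-2 aff ·: nn
N/II-3 ? I-1×I-2: NN|Nn|nn
N/II-4 un ·: NN|Nn
N/III-1 ? II-1×II-2: Nn|nn
N/III-2 un II-1×II-2: Nn
N/III-3 un II-3×II-4: NN|Nn
⇒ N over [I-1,I-2,II-1,II-2,II-3,II-4,III-1,III-2,III-3]: 72 consistent
Z/I-1 un ·: ZZ|Zz
Z/I-2 un ·: ZZ|Zz
Z/II-1 un I-1×I-2: ZZ|Zz
Z/II-2 un ·: ZZ|Zz
Z/II-3 un I-1×I-2: ZZ|Zz
Z/II-4 ? ·: ZZ|Zz|zz
Z/III-1 un II-1×II-2: ZZ|Zz
Z/III-2 ? II-1×II-2: ZZ|Zz|zz
Z/III-3 un II-3×II-4: ZZ|Zz
⇒ Z over [I-1,I-2,II-1,II-2,II-3,II-4,III-1,III-2,III-3]: 425 consistent

II-1 ∈ {Aa NN ZZ, Aa NN Zz, Aa Nn ZZ, Aa Nn Zz}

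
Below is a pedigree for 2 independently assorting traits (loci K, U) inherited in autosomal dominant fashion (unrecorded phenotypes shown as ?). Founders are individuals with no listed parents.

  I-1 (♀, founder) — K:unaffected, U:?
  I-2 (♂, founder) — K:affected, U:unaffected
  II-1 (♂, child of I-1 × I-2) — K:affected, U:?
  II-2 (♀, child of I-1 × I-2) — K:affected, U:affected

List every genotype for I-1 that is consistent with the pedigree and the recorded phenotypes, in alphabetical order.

K/I-1 un ·: kk
K/I-2 aff ·: Kk|KK
K/II-1 aff I-1×I-2: Kk
K/II-2 aff I-1×I-2: Kk
⇒ K over [I-1,I-2,II-1,II-2]: 2 consistent
U/I-1 ? ·: Uu|UU
U/I-2 un ·: uu
U/II-1 ? I-1×I-2: uu|Uu
U/II-2 aff I-1×I-2: Uu
⇒ U over [I-1,I-2,II-1,II-2]: 3 consistent

I-1 ∈ {kk UU, kk Uu}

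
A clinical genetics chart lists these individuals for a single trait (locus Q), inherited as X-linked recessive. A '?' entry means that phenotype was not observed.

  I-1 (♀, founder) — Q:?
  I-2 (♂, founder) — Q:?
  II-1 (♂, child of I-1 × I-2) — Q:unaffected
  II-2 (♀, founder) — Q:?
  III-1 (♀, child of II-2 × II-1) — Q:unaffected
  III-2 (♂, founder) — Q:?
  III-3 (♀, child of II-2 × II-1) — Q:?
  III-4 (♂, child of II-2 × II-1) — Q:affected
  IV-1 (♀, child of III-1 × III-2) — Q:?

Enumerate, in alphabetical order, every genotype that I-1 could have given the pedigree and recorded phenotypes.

Q/I-1 ? ·: X^QX^Q|X^QX^q
Q/I-2 ? ·: X^QY|X^qY
Q/II-1 un I-1×I-2: X^QY
Q/II-2 ? ·: X^QX^q|X^qX^q
Q/III-1 un II-2×II-1: X^QX^Q|X^QX^q
Q/III-2 ? ·: X^QY|X^qY
Q/III-3 ? II-2×II-1: X^QX^Q|X^QX^q
Q/III-4 aff II-2×II-1: X^qY
Q/IV-1 ? III-1×III-2: X^QX^Q|X^QX^q|X^qX^q
⇒ Q over [I-1,I-2,II-1,II-2,III-1,III-2,III-3,III-4,IV-1]: 64 consistent

I-1 ∈ {X^QX^Q, X^QX^q}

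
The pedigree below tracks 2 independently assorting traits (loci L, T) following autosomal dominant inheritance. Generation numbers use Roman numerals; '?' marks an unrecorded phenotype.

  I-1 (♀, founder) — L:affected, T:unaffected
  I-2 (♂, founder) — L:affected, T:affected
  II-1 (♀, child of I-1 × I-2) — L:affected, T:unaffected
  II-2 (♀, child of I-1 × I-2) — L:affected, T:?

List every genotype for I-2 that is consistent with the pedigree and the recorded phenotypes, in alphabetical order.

L/I-1 aff ·: Ll|LL
L/I-2 aff ·: Ll|LL
L/II-1 aff I-1×I-2: Ll|LL
L/II-2 aff I-1×I-2: Ll|LL
⇒ L over [I-1,I-2,II-1,II-2]: 13 consistent
T/I-1 un ·: tt
T/I-2 aff ·: Tt
T/II-1 un I-1×I-2: tt
T/II-2 ? I-1×I-2: tt|Tt
⇒ T over [I-1,I-2,II-1,II-2]: 2 consistent

I-2 ∈ {LL Tt, Ll Tt}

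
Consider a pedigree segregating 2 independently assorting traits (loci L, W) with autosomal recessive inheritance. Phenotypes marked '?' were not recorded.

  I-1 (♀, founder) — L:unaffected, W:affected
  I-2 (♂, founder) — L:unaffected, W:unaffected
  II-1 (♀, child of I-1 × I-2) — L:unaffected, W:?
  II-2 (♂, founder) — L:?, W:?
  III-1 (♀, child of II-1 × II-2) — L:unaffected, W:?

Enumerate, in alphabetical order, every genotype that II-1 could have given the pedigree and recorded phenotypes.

II-1 ∈ {LL Ww, LL ww, Ll Ww, Ll ww}

L/I-1 un ·: LL|Ll
L/I-2 un ·: LL|Ll
L/II-1 un I-1×I-2: LL|Ll
L/II-2 ? ·: LL|Ll|ll
L/III-1 un II-1×II-2: LL|Ll
⇒ L over [I-1,I-2,II-1,II-2,III-1]: 31 consistent
W/I-1 aff ·: ww
W/I-2 un ·: WW|Ww
W/II-1 ? I-1×I-2: Ww|ww
W/II-2 ? ·: WW|Ww|ww
W/III-1 ? II-1×II-2: WW|Ww|ww
⇒ W over [I-1,I-2,II-1,II-2,III-1]: 18 consistent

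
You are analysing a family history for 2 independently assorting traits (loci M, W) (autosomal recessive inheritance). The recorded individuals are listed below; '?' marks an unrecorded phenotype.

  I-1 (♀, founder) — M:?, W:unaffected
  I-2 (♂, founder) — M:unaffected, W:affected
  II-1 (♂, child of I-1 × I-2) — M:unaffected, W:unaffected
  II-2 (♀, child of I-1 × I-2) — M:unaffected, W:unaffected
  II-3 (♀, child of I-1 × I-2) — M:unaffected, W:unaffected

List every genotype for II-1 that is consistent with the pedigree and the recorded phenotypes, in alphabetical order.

II-1 ∈ {MM Ww, Mm Ww}

M/I-1 ? ·: MM|Mm|mm
M/I-2 un ·: MM|Mm
M/II-1 un I-1×I-2: MM|Mm
M/II-2 un I-1×I-2: MM|Mm
M/II-3 un I-1×I-2: MM|Mm
⇒ M over [I-1,I-2,II-1,II-2,II-3]: 27 consistent
W/I-1 un ·: WW|Ww
W/I-2 aff ·: ww
W/II-1 un I-1×I-2: Ww
W/II-2 un I-1×I-2: Ww
W/II-3 un I-1×I-2: Ww
⇒ W over [I-1,I-2,II-1,II-2,II-3]: 2 consistent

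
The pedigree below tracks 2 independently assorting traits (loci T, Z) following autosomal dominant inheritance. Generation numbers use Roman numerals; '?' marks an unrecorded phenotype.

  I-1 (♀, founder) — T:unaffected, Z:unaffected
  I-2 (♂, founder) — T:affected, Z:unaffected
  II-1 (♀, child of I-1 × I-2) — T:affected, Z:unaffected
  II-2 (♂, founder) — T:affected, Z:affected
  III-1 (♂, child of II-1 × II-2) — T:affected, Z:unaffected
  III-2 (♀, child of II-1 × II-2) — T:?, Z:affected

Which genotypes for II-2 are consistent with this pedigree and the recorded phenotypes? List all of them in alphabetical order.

II-2 ∈ {TT Zz, Tt Zz}

T/I-1 un ·: tt
T/I-2 aff ·: Tt|TT
T/II-1 aff I-1×I-2: Tt
T/II-2 aff ·: Tt|TT
T/III-1 aff II-1×II-2: Tt|TT
T/III-2 ? II-1×II-2: tt|Tt|TT
⇒ T over [I-1,I-2,II-1,II-2,III-1,III-2]: 20 consistent
Z/I-1 un ·: zz
Z/I-2 un ·: zz
Z/II-1 un I-1×I-2: zz
Z/II-2 aff ·: Zz
Z/III-1 un II-1×II-2: zz
Z/III-2 aff II-1×II-2: Zz
⇒ Z over [I-1,I-2,II-1,II-2,III-1,III-2]: 1 consistent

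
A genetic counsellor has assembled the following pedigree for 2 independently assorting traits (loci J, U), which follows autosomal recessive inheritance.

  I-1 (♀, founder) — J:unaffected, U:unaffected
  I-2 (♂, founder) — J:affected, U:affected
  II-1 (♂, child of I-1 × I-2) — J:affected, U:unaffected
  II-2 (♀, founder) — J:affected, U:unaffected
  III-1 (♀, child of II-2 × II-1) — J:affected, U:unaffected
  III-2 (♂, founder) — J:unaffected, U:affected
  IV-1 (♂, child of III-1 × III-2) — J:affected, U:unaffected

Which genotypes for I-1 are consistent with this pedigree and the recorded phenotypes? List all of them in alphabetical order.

I-1 ∈ {Jj UU, Jj Uu}

J/I-1 un ·: Jj
J/I-2 aff ·: jj
J/II-1 aff I-1×I-2: jj
J/II-2 aff ·: jj
J/III-1 aff II-2×II-1: jj
J/III-2 un ·: Jj
J/IV-1 aff III-1×III-2: jj
⇒ J over [I-1,I-2,II-1,II-2,III-1,III-2,IV-1]: 1 consistent
U/I-1 un ·: UU|Uu
U/I-2 aff ·: uu
U/II-1 un I-1×I-2: Uu
U/II-2 un ·: UU|Uu
U/III-1 un II-2×II-1: UU|Uu
U/III-2 aff ·: uu
U/IV-1 un III-1×III-2: Uu
⇒ U over [I-1,I-2,II-1,II-2,III-1,III-2,IV-1]: 8 consistent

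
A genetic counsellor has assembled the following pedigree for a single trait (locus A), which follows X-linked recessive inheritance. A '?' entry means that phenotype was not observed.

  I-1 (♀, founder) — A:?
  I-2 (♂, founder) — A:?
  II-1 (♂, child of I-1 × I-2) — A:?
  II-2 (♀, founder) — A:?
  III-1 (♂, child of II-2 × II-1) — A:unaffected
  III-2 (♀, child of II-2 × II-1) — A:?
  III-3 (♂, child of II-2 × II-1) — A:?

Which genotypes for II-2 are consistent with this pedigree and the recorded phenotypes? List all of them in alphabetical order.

II-2 ∈ {X^AX^A, X^AX^a}

A/I-1 ? ·: X^AX^A|X^AX^a|X^aX^a
A/I-2 ? ·: X^AY|X^aY
A/II-1 ? I-1×I-2: X^AY|X^aY
A/II-2 ? ·: X^AX^A|X^AX^a
A/III-1 un II-2×II-1: X^AY
A/III-2 ? II-2×II-1: X^AX^A|X^AX^a|X^aX^a
A/III-3 ? II-2×II-1: X^AY|X^aY
⇒ A over [I-1,I-2,II-1,II-2,III-1,III-2,III-3]: 40 consistent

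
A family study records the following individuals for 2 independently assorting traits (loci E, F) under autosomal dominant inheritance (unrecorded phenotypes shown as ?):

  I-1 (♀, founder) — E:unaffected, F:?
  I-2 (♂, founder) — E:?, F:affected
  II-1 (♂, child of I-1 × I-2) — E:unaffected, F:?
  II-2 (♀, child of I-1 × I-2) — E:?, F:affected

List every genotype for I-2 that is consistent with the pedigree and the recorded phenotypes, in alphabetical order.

E/I-1 un ·: ee
E/I-2 ? ·: ee|Ee
E/II-1 un I-1×I-2: ee
E/II-2 ? I-1×I-2: ee|Ee
⇒ E over [I-1,I-2,II-1,II-2]: 3 consistent
F/I-1 ? ·: ff|Ff|FF
F/I-2 aff ·: Ff|FF
F/II-1 ? I-1×I-2: ff|Ff|FF
F/II-2 aff I-1×I-2: Ff|FF
⇒ F over [I-1,I-2,II-1,II-2]: 18 consistent

I-2 ∈ {Ee FF, Ee Ff, ee FF, ee Ff}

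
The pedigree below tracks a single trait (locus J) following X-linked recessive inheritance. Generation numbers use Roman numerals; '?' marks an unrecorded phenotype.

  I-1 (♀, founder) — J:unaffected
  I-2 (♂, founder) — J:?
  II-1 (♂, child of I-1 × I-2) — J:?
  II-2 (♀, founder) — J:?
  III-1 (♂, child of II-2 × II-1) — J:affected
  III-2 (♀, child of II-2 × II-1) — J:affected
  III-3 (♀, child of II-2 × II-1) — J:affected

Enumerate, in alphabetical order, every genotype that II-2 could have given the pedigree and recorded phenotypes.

J/I-1 un ·: X^JX^j
J/I-2 ? ·: X^JY|X^jY
J/II-1 ? I-1×I-2: X^jY
J/II-2 ? ·: X^JX^j|X^jX^j
J/III-1 aff II-2×II-1: X^jY
J/III-2 aff II-2×II-1: X^jX^j
J/III-3 aff II-2×II-1: X^jX^j
⇒ J over [I-1,I-2,II-1,II-2,III-1,III-2,III-3]: 4 consistent

II-2 ∈ {X^JX^j, X^jX^j}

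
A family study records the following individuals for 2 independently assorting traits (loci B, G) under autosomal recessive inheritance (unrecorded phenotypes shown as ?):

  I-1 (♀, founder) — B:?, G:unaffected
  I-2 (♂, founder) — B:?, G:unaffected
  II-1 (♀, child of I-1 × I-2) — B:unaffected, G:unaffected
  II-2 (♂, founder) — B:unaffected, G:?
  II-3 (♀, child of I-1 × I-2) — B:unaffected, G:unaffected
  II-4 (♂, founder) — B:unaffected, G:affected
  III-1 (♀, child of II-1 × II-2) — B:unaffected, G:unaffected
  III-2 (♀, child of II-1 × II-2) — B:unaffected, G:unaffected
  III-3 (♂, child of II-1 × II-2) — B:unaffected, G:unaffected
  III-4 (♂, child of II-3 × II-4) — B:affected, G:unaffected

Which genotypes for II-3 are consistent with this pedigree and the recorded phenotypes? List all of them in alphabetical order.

II-3 ∈ {Bb GG, Bb Gg}

B/I-1 ? ·: BB|Bb|bb
B/I-2 ? ·: BB|Bb|bb
B/II-1 un I-1×I-2: BB|Bb
B/II-2 un ·: BB|Bb
B/II-3 un I-1×I-2: Bb
B/II-4 un ·: Bb
B/III-1 un II-1×II-2: BB|Bb
B/III-2 un II-1×II-2: BB|Bb
B/III-3 un II-1×II-2: BB|Bb
B/III-4 aff II-3×II-4: bb
⇒ B over [I-1,I-2,II-1,II-2,II-3,II-4,III-1,III-2,III-3,III-4]: 139 consistent
G/I-1 un ·: GG|Gg
G/I-2 un ·: GG|Gg
G/II-1 un I-1×I-2: GG|Gg
G/II-2 ? ·: GG|Gg|gg
G/II-3 un I-1×I-2: GG|Gg
G/II-4 aff ·: gg
G/III-1 un II-1×II-2: GG|Gg
G/III-2 un II-1×II-2: GG|Gg
G/III-3 un II-1×II-2: GG|Gg
G/III-4 un II-3×II-4: Gg
⇒ G over [I-1,I-2,II-1,II-2,II-3,II-4,III-1,III-2,III-3,III-4]: 172 consistent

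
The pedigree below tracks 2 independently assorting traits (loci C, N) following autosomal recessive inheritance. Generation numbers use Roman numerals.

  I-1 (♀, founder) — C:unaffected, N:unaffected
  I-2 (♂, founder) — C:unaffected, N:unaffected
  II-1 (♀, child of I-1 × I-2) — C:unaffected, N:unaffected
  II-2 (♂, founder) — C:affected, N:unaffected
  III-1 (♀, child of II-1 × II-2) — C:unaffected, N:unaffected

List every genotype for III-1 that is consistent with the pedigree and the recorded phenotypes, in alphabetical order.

C/I-1 un ·: CC|Cc
C/I-2 un ·: CC|Cc
C/II-1 un I-1×I-2: CC|Cc
C/II-2 aff ·: cc
C/III-1 un II-1×II-2: Cc
⇒ C over [I-1,I-2,II-1,II-2,III-1]: 7 consistent
N/I-1 un ·: NN|Nn
N/I-2 un ·: NN|Nn
N/II-1 un I-1×I-2: NN|Nn
N/II-2 un ·: NN|Nn
N/III-1 un II-1×II-2: NN|Nn
⇒ N over [I-1,I-2,II-1,II-2,III-1]: 24 consistent

III-1 ∈ {Cc NN, Cc Nn}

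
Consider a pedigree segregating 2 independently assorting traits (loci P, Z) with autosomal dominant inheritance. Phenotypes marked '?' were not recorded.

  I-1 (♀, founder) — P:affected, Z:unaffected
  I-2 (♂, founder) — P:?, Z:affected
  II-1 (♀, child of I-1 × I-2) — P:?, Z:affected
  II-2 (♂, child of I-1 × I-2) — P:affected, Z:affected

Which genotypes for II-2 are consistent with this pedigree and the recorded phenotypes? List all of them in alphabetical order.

P/I-1 aff ·: Pp|PP
P/I-2 ? ·: pp|Pp|PP
P/II-1 ? I-1×I-2: pp|Pp|PP
P/II-2 aff I-1×I-2: Pp|PP
⇒ P over [I-1,I-2,II-1,II-2]: 18 consistent
Z/I-1 un ·: zz
Z/I-2 aff ·: Zz|ZZ
Z/II-1 aff I-1×I-2: Zz
Z/II-2 aff I-1×I-2: Zz
⇒ Z over [I-1,I-2,II-1,II-2]: 2 consistent

II-2 ∈ {PP Zz, Pp Zz}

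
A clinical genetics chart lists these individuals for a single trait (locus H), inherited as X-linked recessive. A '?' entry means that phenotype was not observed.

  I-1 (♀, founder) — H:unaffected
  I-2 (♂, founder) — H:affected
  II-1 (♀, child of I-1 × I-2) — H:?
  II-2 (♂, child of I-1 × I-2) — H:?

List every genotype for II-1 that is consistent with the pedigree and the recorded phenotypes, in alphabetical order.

H/I-1 un ·: X^HX^H|X^HX^h
H/I-2 aff ·: X^hY
H/II-1 ? I-1×I-2: X^HX^h|X^hX^h
H/II-2 ? I-1×I-2: X^HY|X^hY
⇒ H over [I-1,I-2,II-1,II-2]: 5 consistent

II-1 ∈ {X^HX^h, X^hX^h}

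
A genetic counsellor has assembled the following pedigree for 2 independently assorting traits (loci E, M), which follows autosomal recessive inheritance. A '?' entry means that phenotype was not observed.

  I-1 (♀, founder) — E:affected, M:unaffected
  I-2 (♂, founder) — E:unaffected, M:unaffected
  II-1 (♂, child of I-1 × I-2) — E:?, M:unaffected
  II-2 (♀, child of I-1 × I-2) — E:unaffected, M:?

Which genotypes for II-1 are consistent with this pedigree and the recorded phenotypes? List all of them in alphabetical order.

II-1 ∈ {Ee MM, Ee Mm, ee MM, ee Mm}

E/I-1 aff ·: ee
E/I-2 un ·: EE|Ee
E/II-1 ? I-1×I-2: Ee|ee
E/II-2 un I-1×I-2: Ee
⇒ E over [I-1,I-2,II-1,II-2]: 3 consistent
M/I-1 un ·: MM|Mm
M/I-2 un ·: MM|Mm
M/II-1 un I-1×I-2: MM|Mm
M/II-2 ? I-1×I-2: MM|Mm|mm
⇒ M over [I-1,I-2,II-1,II-2]: 15 consistent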